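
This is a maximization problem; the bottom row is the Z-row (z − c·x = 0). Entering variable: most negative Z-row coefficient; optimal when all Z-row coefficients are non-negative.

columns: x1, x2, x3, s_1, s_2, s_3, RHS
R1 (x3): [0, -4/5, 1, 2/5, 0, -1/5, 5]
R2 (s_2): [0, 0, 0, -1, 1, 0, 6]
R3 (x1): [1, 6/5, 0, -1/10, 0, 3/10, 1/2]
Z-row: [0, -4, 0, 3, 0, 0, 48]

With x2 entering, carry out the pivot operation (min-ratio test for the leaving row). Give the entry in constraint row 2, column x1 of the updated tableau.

Ratio test on column x2 — row 1: entry -4/5 ≤ 0; row 2: entry 0 ≤ 0; row 3: (1/2)/(6/5) = 5/12. Minimum is 5/12 at row 3 (x1 leaves); pivot element 6/5.
Divide row 3 by 6/5; eliminate column x2 from the other rows.
Row 2 update in column x1: 0 − 0·(5/6) = 0.

0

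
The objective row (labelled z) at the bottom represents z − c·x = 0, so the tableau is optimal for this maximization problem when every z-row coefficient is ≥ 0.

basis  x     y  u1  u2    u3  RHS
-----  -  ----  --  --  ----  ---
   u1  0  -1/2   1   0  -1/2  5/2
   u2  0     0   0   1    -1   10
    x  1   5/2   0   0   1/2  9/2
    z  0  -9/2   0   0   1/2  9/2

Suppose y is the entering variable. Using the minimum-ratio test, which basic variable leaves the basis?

Column y entries and ratios — u1: -1/2 ≤ 0, skip; u2: 0 ≤ 0, skip; x: (9/2)/(5/2) = 9/5.
Smallest ratio is 9/5 in the row of x, so x leaves.

x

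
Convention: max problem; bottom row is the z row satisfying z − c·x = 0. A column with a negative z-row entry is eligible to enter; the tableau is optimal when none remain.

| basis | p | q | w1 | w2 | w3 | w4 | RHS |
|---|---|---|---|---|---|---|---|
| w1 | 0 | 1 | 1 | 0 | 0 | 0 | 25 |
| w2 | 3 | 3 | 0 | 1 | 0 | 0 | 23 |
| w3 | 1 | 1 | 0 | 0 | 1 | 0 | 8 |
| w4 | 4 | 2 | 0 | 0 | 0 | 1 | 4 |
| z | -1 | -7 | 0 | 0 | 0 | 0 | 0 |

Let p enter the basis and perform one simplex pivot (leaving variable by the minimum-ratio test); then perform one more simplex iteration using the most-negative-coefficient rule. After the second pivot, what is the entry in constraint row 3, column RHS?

6

Ratio test on column p — row 1: entry 0 ≤ 0; row 2: 23/3 = 23/3; row 3: 8/1 = 8; row 4: 4/4 = 1. Minimum is 1 at row 4 (w4 leaves); pivot element 4.
Divide row 4 by 4; eliminate column p from the other rows.
Second iteration: most negative z-row entry is -13/2 in column q, so q enters.
Ratio test on column q — row 1: 25/1 = 25; row 2: 20/(3/2) = 40/3; row 3: 7/(1/2) = 14; row 4: 1/(1/2) = 2. Minimum is 2 at row 4 (p leaves); pivot element 1/2.
Divide row 4 by 1/2; eliminate column q from the other rows.
After both pivots, the entry at constraint row 3, column RHS is 6.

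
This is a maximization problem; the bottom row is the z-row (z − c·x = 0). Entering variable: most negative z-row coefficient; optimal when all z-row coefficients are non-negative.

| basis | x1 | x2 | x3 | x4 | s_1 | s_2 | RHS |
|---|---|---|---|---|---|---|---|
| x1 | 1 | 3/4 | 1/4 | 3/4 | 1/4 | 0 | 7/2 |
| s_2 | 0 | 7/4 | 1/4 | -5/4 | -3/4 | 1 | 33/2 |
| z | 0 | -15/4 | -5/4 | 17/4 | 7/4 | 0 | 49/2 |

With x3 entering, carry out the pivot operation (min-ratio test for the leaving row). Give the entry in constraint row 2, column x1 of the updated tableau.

-1

Ratio test on column x3 — row 1: (7/2)/(1/4) = 14; row 2: (33/2)/(1/4) = 66. Minimum is 14 at row 1 (x1 leaves); pivot element 1/4.
Divide row 1 by 1/4; eliminate column x3 from the other rows.
Row 2 update in column x1: 0 − (1/4)·4 = -1.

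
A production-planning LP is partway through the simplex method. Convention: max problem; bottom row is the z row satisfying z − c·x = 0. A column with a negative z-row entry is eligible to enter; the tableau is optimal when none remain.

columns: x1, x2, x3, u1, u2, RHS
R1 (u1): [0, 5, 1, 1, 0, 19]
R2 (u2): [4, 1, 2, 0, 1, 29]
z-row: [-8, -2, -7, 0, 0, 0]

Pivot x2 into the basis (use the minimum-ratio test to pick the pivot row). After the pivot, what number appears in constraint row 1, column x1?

Ratio test on column x2 — row 1: 19/5 = 19/5; row 2: 29/1 = 29. Minimum is 19/5 at row 1 (u1 leaves); pivot element 5.
Divide row 1 by 5; eliminate column x2 from the other rows.
In the new row 1, the x1 entry is the old entry divided by the pivot: 0/5 = 0.

0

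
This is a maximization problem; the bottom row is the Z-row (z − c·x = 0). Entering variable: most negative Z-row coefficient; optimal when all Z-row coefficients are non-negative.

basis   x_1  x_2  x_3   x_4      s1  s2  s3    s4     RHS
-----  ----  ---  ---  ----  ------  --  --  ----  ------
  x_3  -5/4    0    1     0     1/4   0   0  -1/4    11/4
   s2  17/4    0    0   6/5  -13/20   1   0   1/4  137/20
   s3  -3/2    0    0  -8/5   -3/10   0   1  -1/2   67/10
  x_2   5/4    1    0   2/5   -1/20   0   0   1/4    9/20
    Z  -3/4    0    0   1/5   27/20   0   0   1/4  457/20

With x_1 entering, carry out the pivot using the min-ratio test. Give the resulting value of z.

Ratio test on column x_1 — row 1: entry -5/4 ≤ 0; row 2: (137/20)/(17/4) = 137/85; row 3: entry -3/2 ≤ 0; row 4: (9/20)/(5/4) = 9/25. Minimum is 9/25 at row 4 (x_2 leaves); pivot element 5/4.
Pivot on row 4; the Z-row RHS becomes 457/20 − (-3/4)·(9/25) = 578/25.

578/25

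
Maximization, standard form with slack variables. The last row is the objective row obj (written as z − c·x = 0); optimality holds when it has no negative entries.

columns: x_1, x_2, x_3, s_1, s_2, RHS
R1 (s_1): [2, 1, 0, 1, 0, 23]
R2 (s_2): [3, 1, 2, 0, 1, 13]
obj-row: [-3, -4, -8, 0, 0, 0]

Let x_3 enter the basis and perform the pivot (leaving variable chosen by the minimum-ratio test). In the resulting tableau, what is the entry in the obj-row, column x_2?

Ratio test on column x_3 — row 1: entry 0 ≤ 0; row 2: 13/2 = 13/2. Minimum is 13/2 at row 2 (s_2 leaves); pivot element 2.
Divide row 2 by 2; eliminate column x_3 from the other rows.
obj-row update in column x_2: -4 − (-8)·(1/2) = 0.

0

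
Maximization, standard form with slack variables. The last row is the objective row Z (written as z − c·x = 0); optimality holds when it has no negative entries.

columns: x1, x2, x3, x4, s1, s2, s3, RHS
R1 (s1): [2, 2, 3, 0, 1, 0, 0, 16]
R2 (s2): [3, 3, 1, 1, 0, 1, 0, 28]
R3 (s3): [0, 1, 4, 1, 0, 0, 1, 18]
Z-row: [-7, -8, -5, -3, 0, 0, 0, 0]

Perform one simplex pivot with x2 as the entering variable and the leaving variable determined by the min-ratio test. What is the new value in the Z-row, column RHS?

Ratio test on column x2 — row 1: 16/2 = 8; row 2: 28/3 = 28/3; row 3: 18/1 = 18. Minimum is 8 at row 1 (s1 leaves); pivot element 2.
Divide row 1 by 2; eliminate column x2 from the other rows.
Z-row update in column RHS: 0 − (-8)·8 = 64.

64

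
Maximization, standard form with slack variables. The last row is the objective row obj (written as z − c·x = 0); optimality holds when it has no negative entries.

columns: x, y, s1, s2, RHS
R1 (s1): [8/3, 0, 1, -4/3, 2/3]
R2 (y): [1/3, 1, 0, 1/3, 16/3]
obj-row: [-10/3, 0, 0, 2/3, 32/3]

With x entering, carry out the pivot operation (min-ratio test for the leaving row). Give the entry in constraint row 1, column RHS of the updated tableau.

Ratio test on column x — row 1: (2/3)/(8/3) = 1/4; row 2: (16/3)/(1/3) = 16. Minimum is 1/4 at row 1 (s1 leaves); pivot element 8/3.
Divide row 1 by 8/3; eliminate column x from the other rows.
In the new row 1, the RHS entry is the old entry divided by the pivot: (2/3)/(8/3) = 1/4.

1/4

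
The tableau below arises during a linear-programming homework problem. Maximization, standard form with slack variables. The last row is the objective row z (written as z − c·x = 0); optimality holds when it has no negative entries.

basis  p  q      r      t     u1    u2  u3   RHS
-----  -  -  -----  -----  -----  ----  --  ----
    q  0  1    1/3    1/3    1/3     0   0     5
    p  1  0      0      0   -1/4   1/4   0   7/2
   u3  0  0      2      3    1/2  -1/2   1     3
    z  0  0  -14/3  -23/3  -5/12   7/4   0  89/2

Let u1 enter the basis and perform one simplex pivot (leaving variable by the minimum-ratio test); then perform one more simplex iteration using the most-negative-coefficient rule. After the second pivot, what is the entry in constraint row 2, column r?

Ratio test on column u1 — row 1: 5/(1/3) = 15; row 2: entry -1/4 ≤ 0; row 3: 3/(1/2) = 6. Minimum is 6 at row 3 (u3 leaves); pivot element 1/2.
Divide row 3 by 1/2; eliminate column u1 from the other rows.
Second iteration: most negative z-row entry is -31/6 in column t, so t enters.
Ratio test on column t — row 1: entry -5/3 ≤ 0; row 2: 5/(3/2) = 10/3; row 3: 6/6 = 1. Minimum is 1 at row 3 (u1 leaves); pivot element 6.
Divide row 3 by 6; eliminate column t from the other rows.
After both pivots, the entry at constraint row 2, column r is 0.

0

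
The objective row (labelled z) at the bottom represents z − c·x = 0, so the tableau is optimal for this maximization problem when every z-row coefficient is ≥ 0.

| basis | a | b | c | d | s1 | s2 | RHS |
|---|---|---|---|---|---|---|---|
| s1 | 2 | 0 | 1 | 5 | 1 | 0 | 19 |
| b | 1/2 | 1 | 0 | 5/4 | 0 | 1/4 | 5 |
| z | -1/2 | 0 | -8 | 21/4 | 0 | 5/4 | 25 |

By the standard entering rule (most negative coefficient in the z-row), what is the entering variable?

Negative z-row entries: a: -1/2, c: -8.
The most negative is -8 in column c, so c enters.

c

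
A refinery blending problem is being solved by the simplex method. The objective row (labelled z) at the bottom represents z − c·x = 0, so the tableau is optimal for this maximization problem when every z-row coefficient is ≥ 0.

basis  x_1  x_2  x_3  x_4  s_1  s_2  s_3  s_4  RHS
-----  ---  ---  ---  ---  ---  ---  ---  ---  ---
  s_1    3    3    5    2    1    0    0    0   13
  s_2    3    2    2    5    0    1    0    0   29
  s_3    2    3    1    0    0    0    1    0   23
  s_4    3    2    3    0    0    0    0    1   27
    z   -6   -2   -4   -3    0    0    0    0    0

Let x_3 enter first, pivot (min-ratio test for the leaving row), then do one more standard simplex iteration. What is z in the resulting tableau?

Ratio test on column x_3 — row 1: 13/5 = 13/5; row 2: 29/2 = 29/2; row 3: 23/1 = 23; row 4: 27/3 = 9. Minimum is 13/5 at row 1 (s_1 leaves); pivot element 5.
Pivot on row 1; the z-row RHS becomes 0 − (-4)·(13/5) = 52/5.
Next entering variable (most negative z-row entry -18/5): x_1.
Ratio test on column x_1 — row 1: (13/5)/(3/5) = 13/3; row 2: (119/5)/(9/5) = 119/9; row 3: (102/5)/(7/5) = 102/7; row 4: (96/5)/(6/5) = 16. Minimum is 13/3 at row 1 (x_3 leaves); pivot element 3/5.
After the second pivot the z-row RHS is 52/5 − (-18/5)·(13/3) = 26.

26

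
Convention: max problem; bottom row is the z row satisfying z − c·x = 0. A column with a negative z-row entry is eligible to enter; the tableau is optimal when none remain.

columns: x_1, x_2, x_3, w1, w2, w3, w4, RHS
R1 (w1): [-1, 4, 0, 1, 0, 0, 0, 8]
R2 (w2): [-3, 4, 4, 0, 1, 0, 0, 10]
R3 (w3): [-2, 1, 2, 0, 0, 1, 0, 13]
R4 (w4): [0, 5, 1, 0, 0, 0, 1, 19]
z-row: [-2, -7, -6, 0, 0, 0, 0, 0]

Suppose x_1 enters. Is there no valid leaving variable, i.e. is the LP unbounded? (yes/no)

Every constraint-row entry in column x_1 is ≤ 0, so increasing x_1 is unbounded.

yes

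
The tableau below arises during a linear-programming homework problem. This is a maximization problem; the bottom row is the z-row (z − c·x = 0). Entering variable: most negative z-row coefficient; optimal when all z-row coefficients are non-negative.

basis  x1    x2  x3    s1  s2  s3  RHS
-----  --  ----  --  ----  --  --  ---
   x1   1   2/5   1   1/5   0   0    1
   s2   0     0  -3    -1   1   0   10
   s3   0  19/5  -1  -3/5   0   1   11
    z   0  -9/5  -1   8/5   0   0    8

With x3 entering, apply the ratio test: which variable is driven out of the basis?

x1

Column x3 entries and ratios — x1: 1/1 = 1; s2: -3 ≤ 0, skip; s3: -1 ≤ 0, skip.
Smallest ratio is 1 in the row of x1, so x1 leaves.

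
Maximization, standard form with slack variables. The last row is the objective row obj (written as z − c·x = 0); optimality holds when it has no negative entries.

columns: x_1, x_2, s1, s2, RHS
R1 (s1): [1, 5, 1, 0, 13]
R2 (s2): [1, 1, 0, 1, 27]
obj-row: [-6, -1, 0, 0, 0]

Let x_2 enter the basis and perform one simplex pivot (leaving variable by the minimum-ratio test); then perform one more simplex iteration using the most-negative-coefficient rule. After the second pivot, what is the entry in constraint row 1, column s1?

1

Ratio test on column x_2 — row 1: 13/5 = 13/5; row 2: 27/1 = 27. Minimum is 13/5 at row 1 (s1 leaves); pivot element 5.
Divide row 1 by 5; eliminate column x_2 from the other rows.
Second iteration: most negative obj-row entry is -29/5 in column x_1, so x_1 enters.
Ratio test on column x_1 — row 1: (13/5)/(1/5) = 13; row 2: (122/5)/(4/5) = 61/2. Minimum is 13 at row 1 (x_2 leaves); pivot element 1/5.
Divide row 1 by 1/5; eliminate column x_1 from the other rows.
After both pivots, the entry at constraint row 1, column s1 is 1.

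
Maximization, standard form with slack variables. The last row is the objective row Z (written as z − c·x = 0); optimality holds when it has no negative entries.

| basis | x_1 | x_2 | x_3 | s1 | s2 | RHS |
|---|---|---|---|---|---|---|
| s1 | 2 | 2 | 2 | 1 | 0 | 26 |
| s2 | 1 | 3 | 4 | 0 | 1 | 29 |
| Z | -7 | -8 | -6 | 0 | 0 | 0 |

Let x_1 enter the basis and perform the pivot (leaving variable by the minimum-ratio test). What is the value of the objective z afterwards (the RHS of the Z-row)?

Ratio test on column x_1 — row 1: 26/2 = 13; row 2: 29/1 = 29. Minimum is 13 at row 1 (s1 leaves); pivot element 2.
Pivot on row 1; the Z-row RHS becomes 0 − (-7)·13 = 91.

91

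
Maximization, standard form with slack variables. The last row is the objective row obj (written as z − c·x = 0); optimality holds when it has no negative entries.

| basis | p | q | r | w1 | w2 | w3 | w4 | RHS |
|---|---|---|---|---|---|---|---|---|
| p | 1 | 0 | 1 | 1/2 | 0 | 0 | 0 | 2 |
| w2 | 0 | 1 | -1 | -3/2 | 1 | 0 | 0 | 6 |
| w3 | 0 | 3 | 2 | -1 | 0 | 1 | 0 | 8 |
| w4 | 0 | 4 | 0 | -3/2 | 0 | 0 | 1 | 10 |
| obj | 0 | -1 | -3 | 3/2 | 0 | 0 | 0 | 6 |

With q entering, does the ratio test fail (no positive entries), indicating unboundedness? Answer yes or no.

Column q has positive entries in row(s) 2, 3, 4, so the ratio test bounds it — not unbounded.

no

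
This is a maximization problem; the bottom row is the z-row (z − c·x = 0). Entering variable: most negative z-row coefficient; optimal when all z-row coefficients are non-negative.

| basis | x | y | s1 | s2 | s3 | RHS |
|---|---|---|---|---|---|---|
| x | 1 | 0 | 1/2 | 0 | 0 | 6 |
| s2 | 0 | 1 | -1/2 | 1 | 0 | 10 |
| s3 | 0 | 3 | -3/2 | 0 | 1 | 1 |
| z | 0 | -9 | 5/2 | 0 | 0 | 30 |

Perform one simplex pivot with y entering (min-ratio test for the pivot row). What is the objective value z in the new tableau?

Ratio test on column y — row 1: entry 0 ≤ 0; row 2: 10/1 = 10; row 3: 1/3 = 1/3. Minimum is 1/3 at row 3 (s3 leaves); pivot element 3.
Pivot on row 3; the z-row RHS becomes 30 − (-9)·(1/3) = 33.

33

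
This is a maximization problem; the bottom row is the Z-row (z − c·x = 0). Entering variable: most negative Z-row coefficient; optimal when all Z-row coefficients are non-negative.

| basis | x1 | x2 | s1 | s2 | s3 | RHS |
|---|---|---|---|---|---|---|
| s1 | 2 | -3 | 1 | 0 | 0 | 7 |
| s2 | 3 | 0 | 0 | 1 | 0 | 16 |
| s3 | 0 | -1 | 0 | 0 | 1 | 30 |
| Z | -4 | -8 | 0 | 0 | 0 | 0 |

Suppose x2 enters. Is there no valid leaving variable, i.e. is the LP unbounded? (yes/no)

yes

Every constraint-row entry in column x2 is ≤ 0, so increasing x2 is unbounded.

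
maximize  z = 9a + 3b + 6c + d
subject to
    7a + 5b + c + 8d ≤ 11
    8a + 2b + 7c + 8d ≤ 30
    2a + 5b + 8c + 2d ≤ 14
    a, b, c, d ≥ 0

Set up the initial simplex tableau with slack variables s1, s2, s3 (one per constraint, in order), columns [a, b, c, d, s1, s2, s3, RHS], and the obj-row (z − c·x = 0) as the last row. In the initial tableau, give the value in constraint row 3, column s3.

1

Slack s3 belongs to constraint 3; its column is the unit vector e_3, so the entry in row 3 is 1.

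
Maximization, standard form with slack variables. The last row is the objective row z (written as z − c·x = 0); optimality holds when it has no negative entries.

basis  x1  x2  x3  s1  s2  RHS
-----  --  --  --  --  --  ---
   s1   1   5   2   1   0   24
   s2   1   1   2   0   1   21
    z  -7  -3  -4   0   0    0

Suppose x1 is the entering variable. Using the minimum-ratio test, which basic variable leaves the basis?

s2

Column x1 entries and ratios — s1: 24/1 = 24; s2: 21/1 = 21.
Smallest ratio is 21 in the row of s2, so s2 leaves.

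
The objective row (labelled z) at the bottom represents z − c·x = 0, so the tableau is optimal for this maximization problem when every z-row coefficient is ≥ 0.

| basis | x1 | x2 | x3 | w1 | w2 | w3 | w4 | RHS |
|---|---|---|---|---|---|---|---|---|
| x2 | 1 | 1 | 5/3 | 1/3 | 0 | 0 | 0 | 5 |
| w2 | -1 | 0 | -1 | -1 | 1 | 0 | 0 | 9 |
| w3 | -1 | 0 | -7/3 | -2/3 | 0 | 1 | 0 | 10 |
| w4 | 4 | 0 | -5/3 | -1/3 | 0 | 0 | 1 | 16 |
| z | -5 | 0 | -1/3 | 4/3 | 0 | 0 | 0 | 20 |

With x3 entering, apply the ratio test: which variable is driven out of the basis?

x2

Column x3 entries and ratios — x2: 5/(5/3) = 3; w2: -1 ≤ 0, skip; w3: -7/3 ≤ 0, skip; w4: -5/3 ≤ 0, skip.
Smallest ratio is 3 in the row of x2, so x2 leaves.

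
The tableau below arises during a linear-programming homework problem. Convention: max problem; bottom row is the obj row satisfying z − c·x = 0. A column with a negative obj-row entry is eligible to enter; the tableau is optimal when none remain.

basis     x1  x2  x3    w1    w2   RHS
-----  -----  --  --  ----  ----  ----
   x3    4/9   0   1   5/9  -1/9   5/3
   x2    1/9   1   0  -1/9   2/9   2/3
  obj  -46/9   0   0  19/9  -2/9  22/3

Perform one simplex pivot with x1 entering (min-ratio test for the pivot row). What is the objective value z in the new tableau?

53/2

Ratio test on column x1 — row 1: (5/3)/(4/9) = 15/4; row 2: (2/3)/(1/9) = 6. Minimum is 15/4 at row 1 (x3 leaves); pivot element 4/9.
Pivot on row 1; the obj-row RHS becomes 22/3 − (-46/9)·(15/4) = 53/2.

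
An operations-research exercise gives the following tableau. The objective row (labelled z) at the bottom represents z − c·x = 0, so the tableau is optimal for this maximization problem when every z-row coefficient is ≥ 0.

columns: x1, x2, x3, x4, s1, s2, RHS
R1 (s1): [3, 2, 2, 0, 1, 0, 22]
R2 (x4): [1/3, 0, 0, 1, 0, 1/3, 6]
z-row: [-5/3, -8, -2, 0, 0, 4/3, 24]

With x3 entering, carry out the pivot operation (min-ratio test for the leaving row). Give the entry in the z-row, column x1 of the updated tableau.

4/3

Ratio test on column x3 — row 1: 22/2 = 11; row 2: entry 0 ≤ 0. Minimum is 11 at row 1 (s1 leaves); pivot element 2.
Divide row 1 by 2; eliminate column x3 from the other rows.
z-row update in column x1: -5/3 − (-2)·(3/2) = 4/3.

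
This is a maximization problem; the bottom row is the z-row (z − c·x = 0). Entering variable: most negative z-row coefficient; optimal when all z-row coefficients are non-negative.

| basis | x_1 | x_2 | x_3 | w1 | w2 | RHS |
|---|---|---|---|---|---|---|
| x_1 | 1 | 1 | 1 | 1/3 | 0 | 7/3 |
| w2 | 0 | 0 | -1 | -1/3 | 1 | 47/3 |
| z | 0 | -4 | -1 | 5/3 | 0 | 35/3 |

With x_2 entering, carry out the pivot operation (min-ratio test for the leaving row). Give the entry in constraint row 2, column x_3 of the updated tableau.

-1

Ratio test on column x_2 — row 1: (7/3)/1 = 7/3; row 2: entry 0 ≤ 0. Minimum is 7/3 at row 1 (x_1 leaves); pivot element 1.
Divide row 1 by 1; eliminate column x_2 from the other rows.
Row 2 update in column x_3: -1 − 0·1 = -1.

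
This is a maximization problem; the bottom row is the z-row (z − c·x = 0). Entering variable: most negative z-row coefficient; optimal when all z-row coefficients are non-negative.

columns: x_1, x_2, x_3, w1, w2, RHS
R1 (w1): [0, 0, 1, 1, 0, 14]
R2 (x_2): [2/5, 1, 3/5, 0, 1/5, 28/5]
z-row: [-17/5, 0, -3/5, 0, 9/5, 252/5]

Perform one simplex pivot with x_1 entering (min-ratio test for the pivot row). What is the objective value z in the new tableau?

98

Ratio test on column x_1 — row 1: entry 0 ≤ 0; row 2: (28/5)/(2/5) = 14. Minimum is 14 at row 2 (x_2 leaves); pivot element 2/5.
Pivot on row 2; the z-row RHS becomes 252/5 − (-17/5)·14 = 98.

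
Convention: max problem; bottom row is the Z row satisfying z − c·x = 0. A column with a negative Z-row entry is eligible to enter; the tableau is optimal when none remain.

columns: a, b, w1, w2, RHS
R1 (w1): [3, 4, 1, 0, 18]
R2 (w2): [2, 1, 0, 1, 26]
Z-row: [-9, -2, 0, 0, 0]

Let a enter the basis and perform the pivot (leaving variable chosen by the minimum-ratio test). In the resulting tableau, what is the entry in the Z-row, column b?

Ratio test on column a — row 1: 18/3 = 6; row 2: 26/2 = 13. Minimum is 6 at row 1 (w1 leaves); pivot element 3.
Divide row 1 by 3; eliminate column a from the other rows.
Z-row update in column b: -2 − (-9)·(4/3) = 10.

10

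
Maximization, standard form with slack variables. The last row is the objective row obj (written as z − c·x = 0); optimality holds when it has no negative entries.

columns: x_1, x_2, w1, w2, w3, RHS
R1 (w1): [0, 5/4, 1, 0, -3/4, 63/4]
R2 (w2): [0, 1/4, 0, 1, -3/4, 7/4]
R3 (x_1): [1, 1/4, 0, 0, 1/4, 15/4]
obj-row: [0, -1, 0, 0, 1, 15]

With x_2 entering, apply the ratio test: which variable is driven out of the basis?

w2

Column x_2 entries and ratios — w1: (63/4)/(5/4) = 63/5; w2: (7/4)/(1/4) = 7; x_1: (15/4)/(1/4) = 15.
Smallest ratio is 7 in the row of w2, so w2 leaves.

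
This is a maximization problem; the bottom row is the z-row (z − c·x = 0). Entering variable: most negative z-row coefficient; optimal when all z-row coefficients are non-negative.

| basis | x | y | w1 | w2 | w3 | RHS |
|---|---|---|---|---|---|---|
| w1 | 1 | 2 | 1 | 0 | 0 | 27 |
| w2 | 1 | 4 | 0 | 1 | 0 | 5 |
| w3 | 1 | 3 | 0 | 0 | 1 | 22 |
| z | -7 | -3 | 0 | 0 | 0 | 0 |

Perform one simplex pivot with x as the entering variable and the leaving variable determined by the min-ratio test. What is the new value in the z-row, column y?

Ratio test on column x — row 1: 27/1 = 27; row 2: 5/1 = 5; row 3: 22/1 = 22. Minimum is 5 at row 2 (w2 leaves); pivot element 1.
Divide row 2 by 1; eliminate column x from the other rows.
z-row update in column y: -3 − (-7)·4 = 25.

25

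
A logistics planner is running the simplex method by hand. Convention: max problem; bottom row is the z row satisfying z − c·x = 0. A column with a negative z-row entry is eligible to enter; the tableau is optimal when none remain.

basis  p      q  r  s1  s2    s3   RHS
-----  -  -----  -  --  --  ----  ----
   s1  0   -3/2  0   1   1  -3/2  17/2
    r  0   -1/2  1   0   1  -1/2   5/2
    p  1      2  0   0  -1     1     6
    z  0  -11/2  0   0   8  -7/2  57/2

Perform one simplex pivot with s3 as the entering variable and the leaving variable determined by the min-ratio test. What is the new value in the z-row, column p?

Ratio test on column s3 — row 1: entry -3/2 ≤ 0; row 2: entry -1/2 ≤ 0; row 3: 6/1 = 6. Minimum is 6 at row 3 (p leaves); pivot element 1.
Divide row 3 by 1; eliminate column s3 from the other rows.
z-row update in column p: 0 − (-7/2)·1 = 7/2.

7/2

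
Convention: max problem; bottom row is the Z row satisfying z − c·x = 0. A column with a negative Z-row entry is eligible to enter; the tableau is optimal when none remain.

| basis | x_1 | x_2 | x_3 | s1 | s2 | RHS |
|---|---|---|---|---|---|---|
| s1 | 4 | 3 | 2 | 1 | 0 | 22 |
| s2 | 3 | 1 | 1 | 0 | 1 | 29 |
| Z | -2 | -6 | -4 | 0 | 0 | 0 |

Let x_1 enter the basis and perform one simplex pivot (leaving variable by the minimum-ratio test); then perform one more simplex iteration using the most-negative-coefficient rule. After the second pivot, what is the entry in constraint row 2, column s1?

-1/3

Ratio test on column x_1 — row 1: 22/4 = 11/2; row 2: 29/3 = 29/3. Minimum is 11/2 at row 1 (s1 leaves); pivot element 4.
Divide row 1 by 4; eliminate column x_1 from the other rows.
Second iteration: most negative Z-row entry is -9/2 in column x_2, so x_2 enters.
Ratio test on column x_2 — row 1: (11/2)/(3/4) = 22/3; row 2: entry -5/4 ≤ 0. Minimum is 22/3 at row 1 (x_1 leaves); pivot element 3/4.
Divide row 1 by 3/4; eliminate column x_2 from the other rows.
After both pivots, the entry at constraint row 2, column s1 is -1/3.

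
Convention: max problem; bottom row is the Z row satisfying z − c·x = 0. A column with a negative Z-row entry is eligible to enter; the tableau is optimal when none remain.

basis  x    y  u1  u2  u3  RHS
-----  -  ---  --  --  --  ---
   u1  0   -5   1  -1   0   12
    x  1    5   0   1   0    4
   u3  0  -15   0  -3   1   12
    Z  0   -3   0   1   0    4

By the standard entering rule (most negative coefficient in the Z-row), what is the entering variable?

Negative Z-row entries: y: -3.
The most negative is -3 in column y, so y enters.

y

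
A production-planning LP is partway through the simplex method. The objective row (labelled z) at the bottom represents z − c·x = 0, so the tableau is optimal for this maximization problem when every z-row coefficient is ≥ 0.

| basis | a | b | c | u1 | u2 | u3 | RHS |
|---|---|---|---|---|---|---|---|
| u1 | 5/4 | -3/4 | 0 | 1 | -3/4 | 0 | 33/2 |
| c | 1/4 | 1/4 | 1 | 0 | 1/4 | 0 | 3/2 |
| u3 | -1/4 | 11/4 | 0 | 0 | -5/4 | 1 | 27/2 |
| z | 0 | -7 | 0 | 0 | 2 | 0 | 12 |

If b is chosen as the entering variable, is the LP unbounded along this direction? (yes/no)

Column b has positive entries in row(s) 2, 3, so the ratio test bounds it — not unbounded.

no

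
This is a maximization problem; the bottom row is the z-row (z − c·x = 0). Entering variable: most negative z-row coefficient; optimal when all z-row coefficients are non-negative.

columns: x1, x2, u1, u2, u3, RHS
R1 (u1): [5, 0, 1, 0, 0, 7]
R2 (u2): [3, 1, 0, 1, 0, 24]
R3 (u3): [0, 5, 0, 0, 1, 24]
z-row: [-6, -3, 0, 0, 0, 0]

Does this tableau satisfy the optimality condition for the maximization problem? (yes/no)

The z-row has a negative entry -6 in column x1, so it is not optimal.

no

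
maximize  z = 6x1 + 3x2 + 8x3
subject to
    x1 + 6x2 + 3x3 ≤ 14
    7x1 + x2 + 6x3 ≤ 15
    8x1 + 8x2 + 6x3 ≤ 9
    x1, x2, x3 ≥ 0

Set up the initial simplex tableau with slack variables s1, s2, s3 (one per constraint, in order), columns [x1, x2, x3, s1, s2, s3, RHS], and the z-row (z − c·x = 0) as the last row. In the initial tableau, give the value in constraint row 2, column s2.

1

Slack s2 belongs to constraint 2; its column is the unit vector e_2, so the entry in row 2 is 1.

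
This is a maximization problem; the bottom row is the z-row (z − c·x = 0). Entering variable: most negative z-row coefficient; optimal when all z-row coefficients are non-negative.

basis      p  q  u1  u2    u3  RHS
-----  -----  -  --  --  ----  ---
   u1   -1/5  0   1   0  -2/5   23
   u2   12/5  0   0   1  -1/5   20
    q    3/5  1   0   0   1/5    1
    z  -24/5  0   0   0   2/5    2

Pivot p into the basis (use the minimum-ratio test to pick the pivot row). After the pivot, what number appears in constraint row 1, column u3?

-1/3

Ratio test on column p — row 1: entry -1/5 ≤ 0; row 2: 20/(12/5) = 25/3; row 3: 1/(3/5) = 5/3. Minimum is 5/3 at row 3 (q leaves); pivot element 3/5.
Divide row 3 by 3/5; eliminate column p from the other rows.
Row 1 update in column u3: -2/5 − (-1/5)·(1/3) = -1/3.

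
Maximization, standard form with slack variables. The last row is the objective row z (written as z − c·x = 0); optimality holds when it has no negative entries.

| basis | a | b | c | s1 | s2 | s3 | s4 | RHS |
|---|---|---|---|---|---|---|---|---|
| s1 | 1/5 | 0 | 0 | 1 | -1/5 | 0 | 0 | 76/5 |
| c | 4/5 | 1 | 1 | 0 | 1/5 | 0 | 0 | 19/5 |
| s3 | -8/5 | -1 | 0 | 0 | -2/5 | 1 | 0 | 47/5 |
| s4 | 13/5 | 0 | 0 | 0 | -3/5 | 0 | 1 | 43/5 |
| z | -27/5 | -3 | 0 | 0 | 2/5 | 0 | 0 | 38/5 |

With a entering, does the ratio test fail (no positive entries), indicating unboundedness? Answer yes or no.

Column a has positive entries in row(s) 1, 2, 4, so the ratio test bounds it — not unbounded.

no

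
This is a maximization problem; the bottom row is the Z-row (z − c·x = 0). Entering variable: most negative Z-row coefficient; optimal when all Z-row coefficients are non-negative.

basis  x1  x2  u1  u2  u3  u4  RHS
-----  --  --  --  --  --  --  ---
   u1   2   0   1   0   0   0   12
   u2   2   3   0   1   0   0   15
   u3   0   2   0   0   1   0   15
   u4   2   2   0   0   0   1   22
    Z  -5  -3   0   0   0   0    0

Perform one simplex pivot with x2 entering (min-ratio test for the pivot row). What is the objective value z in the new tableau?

Ratio test on column x2 — row 1: entry 0 ≤ 0; row 2: 15/3 = 5; row 3: 15/2 = 15/2; row 4: 22/2 = 11. Minimum is 5 at row 2 (u2 leaves); pivot element 3.
Pivot on row 2; the Z-row RHS becomes 0 − (-3)·5 = 15.

15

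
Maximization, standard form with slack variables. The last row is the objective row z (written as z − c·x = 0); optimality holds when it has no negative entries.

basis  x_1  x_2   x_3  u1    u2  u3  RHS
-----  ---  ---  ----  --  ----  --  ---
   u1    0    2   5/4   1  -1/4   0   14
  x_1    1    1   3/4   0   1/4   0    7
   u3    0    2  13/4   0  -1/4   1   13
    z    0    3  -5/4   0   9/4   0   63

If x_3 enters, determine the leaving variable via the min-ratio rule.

u3

Column x_3 entries and ratios — u1: 14/(5/4) = 56/5; x_1: 7/(3/4) = 28/3; u3: 13/(13/4) = 4.
Smallest ratio is 4 in the row of u3, so u3 leaves.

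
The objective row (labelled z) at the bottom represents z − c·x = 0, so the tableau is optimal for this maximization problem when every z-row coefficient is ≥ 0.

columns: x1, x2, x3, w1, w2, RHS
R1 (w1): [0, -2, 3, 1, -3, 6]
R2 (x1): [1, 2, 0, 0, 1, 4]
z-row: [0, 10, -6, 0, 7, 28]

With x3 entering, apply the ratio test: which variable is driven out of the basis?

Column x3 entries and ratios — w1: 6/3 = 2; x1: 0 ≤ 0, skip.
Smallest ratio is 2 in the row of w1, so w1 leaves.

w1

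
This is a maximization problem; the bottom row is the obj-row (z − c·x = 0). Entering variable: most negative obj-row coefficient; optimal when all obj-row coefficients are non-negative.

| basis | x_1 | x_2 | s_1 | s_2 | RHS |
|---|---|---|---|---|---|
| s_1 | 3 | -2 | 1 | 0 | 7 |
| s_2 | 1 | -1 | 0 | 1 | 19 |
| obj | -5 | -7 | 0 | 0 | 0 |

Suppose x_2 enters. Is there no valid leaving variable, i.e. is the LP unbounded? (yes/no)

Every constraint-row entry in column x_2 is ≤ 0, so increasing x_2 is unbounded.

yes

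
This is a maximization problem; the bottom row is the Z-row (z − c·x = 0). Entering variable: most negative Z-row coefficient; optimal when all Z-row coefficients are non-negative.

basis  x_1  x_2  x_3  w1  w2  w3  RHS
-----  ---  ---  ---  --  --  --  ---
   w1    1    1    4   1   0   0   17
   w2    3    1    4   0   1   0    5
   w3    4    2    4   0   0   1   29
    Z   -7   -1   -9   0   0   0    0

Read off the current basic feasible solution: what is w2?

5

w2 is basic (row 2); its value is the RHS of that row, 5.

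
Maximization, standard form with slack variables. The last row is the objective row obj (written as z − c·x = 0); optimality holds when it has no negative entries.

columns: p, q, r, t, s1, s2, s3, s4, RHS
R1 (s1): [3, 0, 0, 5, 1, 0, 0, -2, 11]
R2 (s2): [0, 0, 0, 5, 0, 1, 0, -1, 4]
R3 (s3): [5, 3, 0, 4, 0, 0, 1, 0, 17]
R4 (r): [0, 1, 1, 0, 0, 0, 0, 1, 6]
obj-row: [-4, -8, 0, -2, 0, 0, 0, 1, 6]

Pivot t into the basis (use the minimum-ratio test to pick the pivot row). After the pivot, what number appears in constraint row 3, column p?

Ratio test on column t — row 1: 11/5 = 11/5; row 2: 4/5 = 4/5; row 3: 17/4 = 17/4; row 4: entry 0 ≤ 0. Minimum is 4/5 at row 2 (s2 leaves); pivot element 5.
Divide row 2 by 5; eliminate column t from the other rows.
Row 3 update in column p: 5 − 4·0 = 5.

5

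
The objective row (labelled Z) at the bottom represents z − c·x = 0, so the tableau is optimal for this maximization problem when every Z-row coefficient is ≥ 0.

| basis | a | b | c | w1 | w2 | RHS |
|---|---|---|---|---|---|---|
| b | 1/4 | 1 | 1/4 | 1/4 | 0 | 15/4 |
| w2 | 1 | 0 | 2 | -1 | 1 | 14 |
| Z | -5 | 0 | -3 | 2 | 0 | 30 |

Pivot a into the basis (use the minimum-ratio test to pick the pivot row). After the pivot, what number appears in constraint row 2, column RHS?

Ratio test on column a — row 1: (15/4)/(1/4) = 15; row 2: 14/1 = 14. Minimum is 14 at row 2 (w2 leaves); pivot element 1.
Divide row 2 by 1; eliminate column a from the other rows.
In the new row 2, the RHS entry is the old entry divided by the pivot: 14/1 = 14.

14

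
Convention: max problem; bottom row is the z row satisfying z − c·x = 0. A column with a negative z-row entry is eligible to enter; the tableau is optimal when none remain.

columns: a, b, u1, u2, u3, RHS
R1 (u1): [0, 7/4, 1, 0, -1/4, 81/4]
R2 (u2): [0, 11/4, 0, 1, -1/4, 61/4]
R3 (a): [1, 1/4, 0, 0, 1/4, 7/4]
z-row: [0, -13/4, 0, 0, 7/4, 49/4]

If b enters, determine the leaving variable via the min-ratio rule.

Column b entries and ratios — u1: (81/4)/(7/4) = 81/7; u2: (61/4)/(11/4) = 61/11; a: (7/4)/(1/4) = 7.
Smallest ratio is 61/11 in the row of u2, so u2 leaves.

u2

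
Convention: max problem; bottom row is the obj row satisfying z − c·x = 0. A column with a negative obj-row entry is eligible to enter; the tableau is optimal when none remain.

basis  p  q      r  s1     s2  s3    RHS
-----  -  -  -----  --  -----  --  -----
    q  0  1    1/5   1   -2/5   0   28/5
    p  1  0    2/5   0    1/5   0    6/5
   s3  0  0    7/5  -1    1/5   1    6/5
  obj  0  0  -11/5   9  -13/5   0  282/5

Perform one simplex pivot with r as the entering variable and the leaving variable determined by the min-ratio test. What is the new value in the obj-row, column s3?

Ratio test on column r — row 1: (28/5)/(1/5) = 28; row 2: (6/5)/(2/5) = 3; row 3: (6/5)/(7/5) = 6/7. Minimum is 6/7 at row 3 (s3 leaves); pivot element 7/5.
Divide row 3 by 7/5; eliminate column r from the other rows.
obj-row update in column s3: 0 − (-11/5)·(5/7) = 11/7.

11/7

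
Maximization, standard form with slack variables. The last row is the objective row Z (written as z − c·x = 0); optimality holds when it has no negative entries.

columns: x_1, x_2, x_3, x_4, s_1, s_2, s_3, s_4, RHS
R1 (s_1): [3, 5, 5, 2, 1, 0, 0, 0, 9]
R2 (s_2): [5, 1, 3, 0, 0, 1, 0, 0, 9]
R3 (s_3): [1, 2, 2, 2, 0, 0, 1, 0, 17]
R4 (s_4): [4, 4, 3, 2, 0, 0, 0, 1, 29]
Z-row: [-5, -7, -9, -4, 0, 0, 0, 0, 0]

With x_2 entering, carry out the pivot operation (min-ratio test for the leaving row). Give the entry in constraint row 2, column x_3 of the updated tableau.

2

Ratio test on column x_2 — row 1: 9/5 = 9/5; row 2: 9/1 = 9; row 3: 17/2 = 17/2; row 4: 29/4 = 29/4. Minimum is 9/5 at row 1 (s_1 leaves); pivot element 5.
Divide row 1 by 5; eliminate column x_2 from the other rows.
Row 2 update in column x_3: 3 − 1·1 = 2.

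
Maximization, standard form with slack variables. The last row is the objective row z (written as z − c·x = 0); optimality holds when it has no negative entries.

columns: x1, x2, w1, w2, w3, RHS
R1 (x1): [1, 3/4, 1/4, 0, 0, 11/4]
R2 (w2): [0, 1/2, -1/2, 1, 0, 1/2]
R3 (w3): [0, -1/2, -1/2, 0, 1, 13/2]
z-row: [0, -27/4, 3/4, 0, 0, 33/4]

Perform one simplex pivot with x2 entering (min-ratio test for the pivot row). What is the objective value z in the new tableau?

15

Ratio test on column x2 — row 1: (11/4)/(3/4) = 11/3; row 2: (1/2)/(1/2) = 1; row 3: entry -1/2 ≤ 0. Minimum is 1 at row 2 (w2 leaves); pivot element 1/2.
Pivot on row 2; the z-row RHS becomes 33/4 − (-27/4)·1 = 15.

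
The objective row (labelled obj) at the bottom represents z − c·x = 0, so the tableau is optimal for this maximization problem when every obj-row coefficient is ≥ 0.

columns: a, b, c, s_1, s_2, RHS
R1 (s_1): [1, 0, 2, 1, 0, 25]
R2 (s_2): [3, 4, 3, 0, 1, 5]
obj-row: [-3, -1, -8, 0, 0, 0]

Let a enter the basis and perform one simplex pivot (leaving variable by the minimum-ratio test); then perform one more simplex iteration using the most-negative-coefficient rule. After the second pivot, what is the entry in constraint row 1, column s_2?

-2/3

Ratio test on column a — row 1: 25/1 = 25; row 2: 5/3 = 5/3. Minimum is 5/3 at row 2 (s_2 leaves); pivot element 3.
Divide row 2 by 3; eliminate column a from the other rows.
Second iteration: most negative obj-row entry is -5 in column c, so c enters.
Ratio test on column c — row 1: (70/3)/1 = 70/3; row 2: (5/3)/1 = 5/3. Minimum is 5/3 at row 2 (a leaves); pivot element 1.
Divide row 2 by 1; eliminate column c from the other rows.
After both pivots, the entry at constraint row 1, column s_2 is -2/3.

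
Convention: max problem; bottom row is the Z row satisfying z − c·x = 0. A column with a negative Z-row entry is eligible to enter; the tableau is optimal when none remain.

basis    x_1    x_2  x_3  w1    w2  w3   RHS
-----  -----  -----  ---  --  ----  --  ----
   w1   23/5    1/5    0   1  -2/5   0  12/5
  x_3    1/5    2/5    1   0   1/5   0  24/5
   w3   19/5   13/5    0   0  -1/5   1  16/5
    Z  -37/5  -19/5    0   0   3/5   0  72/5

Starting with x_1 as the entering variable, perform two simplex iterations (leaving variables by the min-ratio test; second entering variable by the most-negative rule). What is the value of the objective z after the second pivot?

Ratio test on column x_1 — row 1: (12/5)/(23/5) = 12/23; row 2: (24/5)/(1/5) = 24; row 3: (16/5)/(19/5) = 16/19. Minimum is 12/23 at row 1 (w1 leaves); pivot element 23/5.
Pivot on row 1; the Z-row RHS becomes 72/5 − (-37/5)·(12/23) = 420/23.
Next entering variable (most negative Z-row entry -80/23): x_2.
Ratio test on column x_2 — row 1: (12/23)/(1/23) = 12; row 2: (108/23)/(9/23) = 12; row 3: (28/23)/(56/23) = 1/2. Minimum is 1/2 at row 3 (w3 leaves); pivot element 56/23.
After the second pivot the Z-row RHS is 420/23 − (-80/23)·(1/2) = 20.

20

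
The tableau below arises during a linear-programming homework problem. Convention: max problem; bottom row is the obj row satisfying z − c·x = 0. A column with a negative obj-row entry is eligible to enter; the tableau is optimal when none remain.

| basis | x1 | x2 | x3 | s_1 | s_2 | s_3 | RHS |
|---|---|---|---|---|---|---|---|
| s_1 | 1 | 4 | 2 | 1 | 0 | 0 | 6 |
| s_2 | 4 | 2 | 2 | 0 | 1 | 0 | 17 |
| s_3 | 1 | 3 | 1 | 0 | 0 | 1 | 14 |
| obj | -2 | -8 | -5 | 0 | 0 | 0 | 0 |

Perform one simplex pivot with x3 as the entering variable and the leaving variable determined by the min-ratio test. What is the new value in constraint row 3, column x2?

1

Ratio test on column x3 — row 1: 6/2 = 3; row 2: 17/2 = 17/2; row 3: 14/1 = 14. Minimum is 3 at row 1 (s_1 leaves); pivot element 2.
Divide row 1 by 2; eliminate column x3 from the other rows.
Row 3 update in column x2: 3 − 1·2 = 1.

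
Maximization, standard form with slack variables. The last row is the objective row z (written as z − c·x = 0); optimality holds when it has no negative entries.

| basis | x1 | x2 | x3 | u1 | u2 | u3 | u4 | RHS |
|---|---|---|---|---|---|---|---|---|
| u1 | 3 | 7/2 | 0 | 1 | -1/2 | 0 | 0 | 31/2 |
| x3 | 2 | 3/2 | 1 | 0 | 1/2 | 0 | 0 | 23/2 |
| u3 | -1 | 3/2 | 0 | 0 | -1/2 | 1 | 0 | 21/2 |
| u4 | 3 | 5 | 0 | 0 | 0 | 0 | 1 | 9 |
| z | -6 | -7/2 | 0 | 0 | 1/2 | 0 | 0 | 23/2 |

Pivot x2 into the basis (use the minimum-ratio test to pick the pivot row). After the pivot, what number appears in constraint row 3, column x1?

-19/10

Ratio test on column x2 — row 1: (31/2)/(7/2) = 31/7; row 2: (23/2)/(3/2) = 23/3; row 3: (21/2)/(3/2) = 7; row 4: 9/5 = 9/5. Minimum is 9/5 at row 4 (u4 leaves); pivot element 5.
Divide row 4 by 5; eliminate column x2 from the other rows.
Row 3 update in column x1: -1 − (3/2)·(3/5) = -19/10.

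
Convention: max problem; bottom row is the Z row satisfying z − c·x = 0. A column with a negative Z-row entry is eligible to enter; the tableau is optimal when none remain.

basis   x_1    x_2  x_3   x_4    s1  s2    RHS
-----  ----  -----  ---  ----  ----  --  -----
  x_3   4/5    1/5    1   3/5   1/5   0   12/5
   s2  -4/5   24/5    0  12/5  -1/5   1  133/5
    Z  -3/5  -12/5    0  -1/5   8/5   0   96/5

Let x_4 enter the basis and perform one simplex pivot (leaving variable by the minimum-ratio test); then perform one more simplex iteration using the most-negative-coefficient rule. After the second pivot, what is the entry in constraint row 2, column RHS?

17/4

Ratio test on column x_4 — row 1: (12/5)/(3/5) = 4; row 2: (133/5)/(12/5) = 133/12. Minimum is 4 at row 1 (x_3 leaves); pivot element 3/5.
Divide row 1 by 3/5; eliminate column x_4 from the other rows.
Second iteration: most negative Z-row entry is -7/3 in column x_2, so x_2 enters.
Ratio test on column x_2 — row 1: 4/(1/3) = 12; row 2: 17/4 = 17/4. Minimum is 17/4 at row 2 (s2 leaves); pivot element 4.
Divide row 2 by 4; eliminate column x_2 from the other rows.
After both pivots, the entry at constraint row 2, column RHS is 17/4.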